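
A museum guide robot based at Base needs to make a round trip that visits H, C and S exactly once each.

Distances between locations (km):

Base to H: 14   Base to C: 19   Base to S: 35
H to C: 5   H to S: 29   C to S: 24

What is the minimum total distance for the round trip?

With 3 stops there are 3!/2 = 3 distinct round trips (a route and its reverse cost the same).
Base - H - C - S - Base: 14+5+24+35 = 78
Base - H - S - C - Base: 14+29+24+19 = 86
Base - C - H - S - Base: 19+5+29+35 = 88
The minimum is 78.
One optimal route: Base → H → C → S → Base (or its reverse).

Minimum total distance: 78 km.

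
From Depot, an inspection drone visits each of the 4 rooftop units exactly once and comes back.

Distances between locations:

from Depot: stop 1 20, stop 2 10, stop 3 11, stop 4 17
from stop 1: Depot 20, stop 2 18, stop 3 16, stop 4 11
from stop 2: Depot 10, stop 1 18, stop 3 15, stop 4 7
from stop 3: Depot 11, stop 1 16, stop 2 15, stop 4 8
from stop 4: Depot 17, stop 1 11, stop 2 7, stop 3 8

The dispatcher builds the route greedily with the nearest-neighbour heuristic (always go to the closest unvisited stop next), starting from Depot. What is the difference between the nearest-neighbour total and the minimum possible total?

From Depot: stop 2=10, stop 3=11, stop 4=17, stop 1=20 → choose stop 2 (10).
From stop 2: stop 4=7, stop 3=15, stop 1=18 → choose stop 4 (7).
From stop 4: stop 3=8, stop 1=11 → choose stop 3 (8).
From stop 3: stop 1=16 → choose stop 1 (16).
NN route Depot → stop 2 → stop 4 → stop 3 → stop 1 → Depot costs 61.
Optimal: Depot → stop 2 → stop 4 → stop 1 → stop 3 → Depot costs 55 (by enumerating all 12 distinct tours).
Excess = 61 − 55 = 6.

6 longer than the optimal tour.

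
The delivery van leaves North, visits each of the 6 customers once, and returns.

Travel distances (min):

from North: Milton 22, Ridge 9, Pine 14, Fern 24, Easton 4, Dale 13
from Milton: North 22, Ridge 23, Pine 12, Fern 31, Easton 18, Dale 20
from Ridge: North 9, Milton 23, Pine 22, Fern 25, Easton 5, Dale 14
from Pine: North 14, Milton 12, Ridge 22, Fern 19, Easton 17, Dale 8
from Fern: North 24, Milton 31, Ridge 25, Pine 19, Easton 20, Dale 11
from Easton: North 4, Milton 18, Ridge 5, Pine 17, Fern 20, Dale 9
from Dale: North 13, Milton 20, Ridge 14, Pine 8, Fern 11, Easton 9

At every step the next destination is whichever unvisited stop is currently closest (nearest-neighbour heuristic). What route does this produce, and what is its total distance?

From North: distances to unvisited — Easton=4, Ridge=9, Dale=13, Pine=14, Milton=22, Fern=24. Nearest is Easton (4).
From Easton: distances to unvisited — Ridge=5, Dale=9, Pine=17, Milton=18, Fern=20. Nearest is Ridge (5).
From Ridge: distances to unvisited — Dale=14, Pine=22, Milton=23, Fern=25. Nearest is Dale (14).
From Dale: distances to unvisited — Pine=8, Fern=11, Milton=20. Nearest is Pine (8).
From Pine: distances to unvisited — Milton=12, Fern=19. Nearest is Milton (12).
From Milton: distances to unvisited — Fern=31. Nearest is Fern (31).
Return Fern→North: 24.
Total = 4 + 5 + 14 + 8 + 12 + 31 + 24 = 98.

Total distance 98 min via the nearest-neighbour route North → Easton → Ridge → Dale → Pine → Milton → Fern → North.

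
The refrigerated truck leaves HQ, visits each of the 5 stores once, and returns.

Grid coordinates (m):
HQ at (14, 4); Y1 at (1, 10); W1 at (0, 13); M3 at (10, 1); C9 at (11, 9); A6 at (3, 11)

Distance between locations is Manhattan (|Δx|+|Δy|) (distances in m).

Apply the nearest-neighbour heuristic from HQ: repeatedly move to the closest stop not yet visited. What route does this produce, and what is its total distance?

Nearest-neighbour total = 56 m; route HQ → M3 → C9 → A6 → Y1 → W1 → HQ.

From HQ: distances to unvisited — M3=7, C9=8, A6=18, Y1=19, W1=23. Nearest is M3 (7).
From M3: distances to unvisited — C9=9, A6=17, Y1=18, W1=22. Nearest is C9 (9).
From C9: distances to unvisited — A6=10, Y1=11, W1=15. Nearest is A6 (10).
From A6: distances to unvisited — Y1=3, W1=5. Nearest is Y1 (3).
From Y1: distances to unvisited — W1=4. Nearest is W1 (4).
Return W1→HQ: 23.
Total = 7 + 9 + 10 + 3 + 4 + 23 = 56.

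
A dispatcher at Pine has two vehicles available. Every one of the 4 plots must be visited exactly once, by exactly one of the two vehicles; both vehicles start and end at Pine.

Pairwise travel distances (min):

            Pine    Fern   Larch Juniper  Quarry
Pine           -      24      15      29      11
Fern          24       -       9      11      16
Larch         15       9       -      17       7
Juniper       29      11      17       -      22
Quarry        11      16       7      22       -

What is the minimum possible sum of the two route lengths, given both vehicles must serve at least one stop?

Minimum combined distance: 86 min.

There are 2^3 − 1 = 7 ways to divide the 4 stops into two non-empty groups. For each, the best each vehicle can do is its own shortest tour through its group:
  {Fern} + {Larch, Juniper, Quarry}: 48 + 64 = 112
  {Larch} + {Fern, Juniper, Quarry}: 30 + 67 = 97
  {Fern, Larch} + {Juniper, Quarry}: 48 + 62 = 110
  {Juniper} + {Fern, Larch, Quarry}: 58 + 51 = 109
  {Fern, Juniper} + {Larch, Quarry}: 64 + 33 = 97
  {Larch, Juniper} + {Fern, Quarry}: 61 + 51 = 112
  … (7 splits in total)
  {Fern, Larch, Juniper} + {Quarry}: 64 + 22 = 86  ← best
Best: vehicle 1 Pine → Larch → Fern → Juniper → Pine = 64; vehicle 2 Pine → Quarry → Pine = 22; combined 86.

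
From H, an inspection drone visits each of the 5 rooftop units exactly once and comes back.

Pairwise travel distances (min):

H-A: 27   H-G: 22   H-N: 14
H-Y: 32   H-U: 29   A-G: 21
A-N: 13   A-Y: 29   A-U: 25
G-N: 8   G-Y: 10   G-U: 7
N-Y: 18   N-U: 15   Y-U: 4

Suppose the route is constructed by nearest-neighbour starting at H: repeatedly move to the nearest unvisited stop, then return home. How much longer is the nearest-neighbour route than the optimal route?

From H: N=14, G=22, A=27, U=29, Y=32 → choose N (14).
From N: G=8, A=13, U=15, Y=18 → choose G (8).
From G: U=7, Y=10, A=21 → choose U (7).
From U: Y=4, A=25 → choose Y (4).
From Y: A=29 → choose A (29).
NN route H → N → G → U → Y → A → H costs 89.
Optimal: H → A → U → Y → G → N → H costs 88 (by enumerating all 60 distinct tours).
Excess = 89 − 88 = 1.

1 min longer than the optimal tour.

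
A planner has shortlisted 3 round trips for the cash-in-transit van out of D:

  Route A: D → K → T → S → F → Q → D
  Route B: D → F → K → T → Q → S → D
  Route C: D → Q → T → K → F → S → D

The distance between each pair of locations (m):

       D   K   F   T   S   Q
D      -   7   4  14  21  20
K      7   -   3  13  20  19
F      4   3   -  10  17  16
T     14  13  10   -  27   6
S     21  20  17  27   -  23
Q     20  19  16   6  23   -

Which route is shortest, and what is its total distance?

Route A: 7 + 13 + 27 + 17 + 16 + 20 = 100
Route B: 4 + 3 + 13 + 6 + 23 + 21 = 70
Route C: 20 + 6 + 13 + 3 + 17 + 21 = 80

Shortest is Route B, total 70 m.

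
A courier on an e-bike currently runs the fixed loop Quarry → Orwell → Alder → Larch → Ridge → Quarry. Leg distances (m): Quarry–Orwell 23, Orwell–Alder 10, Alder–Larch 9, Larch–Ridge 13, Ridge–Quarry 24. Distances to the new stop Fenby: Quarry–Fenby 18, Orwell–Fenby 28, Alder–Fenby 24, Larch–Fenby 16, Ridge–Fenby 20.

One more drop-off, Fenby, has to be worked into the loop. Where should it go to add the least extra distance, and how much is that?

Insertion cost between consecutive stops i–j is d(i,Fenby) + d(Fenby,j) − d(i,j):
  between Quarry and Orwell: 18 + 28 − 23 = 23
  between Orwell and Alder: 28 + 24 − 10 = 42
  between Alder and Larch: 24 + 16 − 9 = 31
  between Larch and Ridge: 16 + 20 − 13 = 23
  between Ridge and Quarry: 20 + 18 − 24 = 14
Cheapest insertion is between Ridge and Quarry, adding 14.
New total = 79 + 14 = 93.

+14 m — insert Fenby between Ridge and Quarry.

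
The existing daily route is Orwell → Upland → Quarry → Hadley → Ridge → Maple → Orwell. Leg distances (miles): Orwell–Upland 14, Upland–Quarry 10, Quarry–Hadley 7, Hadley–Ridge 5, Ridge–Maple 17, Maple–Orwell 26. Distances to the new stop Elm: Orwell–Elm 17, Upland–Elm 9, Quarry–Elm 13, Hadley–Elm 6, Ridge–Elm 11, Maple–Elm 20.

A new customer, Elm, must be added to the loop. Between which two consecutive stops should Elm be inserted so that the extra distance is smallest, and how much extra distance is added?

Insertion cost between consecutive stops i–j is d(i,Elm) + d(Elm,j) − d(i,j):
  between Orwell and Upland: 17 + 9 − 14 = 12
  between Upland and Quarry: 9 + 13 − 10 = 12
  between Quarry and Hadley: 13 + 6 − 7 = 12
  between Hadley and Ridge: 6 + 11 − 5 = 12
  between Ridge and Maple: 11 + 20 − 17 = 14
  between Maple and Orwell: 20 + 17 − 26 = 11
Cheapest insertion is between Maple and Orwell, adding 11.
New total = 79 + 11 = 90.

+11 miles — insert Elm between Maple and Orwell.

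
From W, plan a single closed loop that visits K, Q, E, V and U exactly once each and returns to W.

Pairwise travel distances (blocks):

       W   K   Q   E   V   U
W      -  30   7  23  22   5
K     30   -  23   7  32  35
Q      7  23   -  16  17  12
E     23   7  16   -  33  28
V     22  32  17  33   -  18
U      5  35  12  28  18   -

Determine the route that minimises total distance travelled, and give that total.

Shortest round trip = 85 blocks.

There are 60 distinct closed tours to check (reversals are equivalent).
W-K-Q-E-V-U-W: 30+23+16+33+18+5 = 125
W-K-Q-E-U-V-W: 30+23+16+28+18+22 = 137
W-K-Q-V-E-U-W: 30+23+17+33+28+5 = 136
W-K-Q-V-U-E-W: 30+23+17+18+28+23 = 139
W-K-Q-U-E-V-W: 30+23+12+28+33+22 = 148
W-K-Q-U-V-E-W: 30+23+12+18+33+23 = 139
W-K-E-Q-V-U-W: 30+7+16+17+18+5 = 93
W-K-E-Q-U-V-W: 30+7+16+12+18+22 = 105
W-K-E-V-Q-U-W: 30+7+33+17+12+5 = 104
W-K-E-V-U-Q-W: 30+7+33+18+12+7 = 107
W-K-E-U-Q-V-W: 30+7+28+12+17+22 = 116
W-K-E-U-V-Q-W: 30+7+28+18+17+7 = 107
W-K-V-Q-E-U-W: 30+32+17+16+28+5 = 128
W-K-V-Q-U-E-W: 30+32+17+12+28+23 = 142
… (46 more)
W-Q-E-K-V-U-W: 7+16+7+32+18+5 = 85  ← best
The minimum is 85.
One optimal route: W → Q → E → K → V → U → W (or its reverse).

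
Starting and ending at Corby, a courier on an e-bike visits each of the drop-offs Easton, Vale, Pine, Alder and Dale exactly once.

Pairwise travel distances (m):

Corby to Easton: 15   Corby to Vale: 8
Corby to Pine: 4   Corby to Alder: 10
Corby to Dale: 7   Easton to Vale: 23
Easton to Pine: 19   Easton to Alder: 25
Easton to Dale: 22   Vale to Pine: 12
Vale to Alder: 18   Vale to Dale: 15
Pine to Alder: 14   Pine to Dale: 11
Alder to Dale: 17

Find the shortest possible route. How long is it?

With 5 stops there are 5!/2 = 60 distinct round trips (a route and its reverse cost the same).
Corby → Easton → Vale → Pine → Alder → Dale → Corby: 15+23+12+14+17+7 = 88
Corby → Easton → Vale → Pine → Dale → Alder → Corby: 15+23+12+11+17+10 = 88
Corby → Easton → Vale → Alder → Pine → Dale → Corby: 15+23+18+14+11+7 = 88
Corby → Easton → Vale → Alder → Dale → Pine → Corby: 15+23+18+17+11+4 = 88
Corby → Easton → Vale → Dale → Pine → Alder → Corby: 15+23+15+11+14+10 = 88
Corby → Easton → Vale → Dale → Alder → Pine → Corby: 15+23+15+17+14+4 = 88
Corby → Easton → Pine → Vale → Alder → Dale → Corby: 15+19+12+18+17+7 = 88
Corby → Easton → Pine → Vale → Dale → Alder → Corby: 15+19+12+15+17+10 = 88
Corby → Easton → Pine → Alder → Vale → Dale → Corby: 15+19+14+18+15+7 = 88
Corby → Easton → Pine → Alder → Dale → Vale → Corby: 15+19+14+17+15+8 = 88
Corby → Easton → Pine → Dale → Vale → Alder → Corby: 15+19+11+15+18+10 = 88
Corby → Easton → Pine → Dale → Alder → Vale → Corby: 15+19+11+17+18+8 = 88
Corby → Easton → Alder → Vale → Pine → Dale → Corby: 15+25+18+12+11+7 = 88
Corby → Easton → Alder → Vale → Dale → Pine → Corby: 15+25+18+15+11+4 = 88
… (46 more)
The minimum is 88.
One optimal route: Corby → Easton → Vale → Pine → Alder → Dale → Corby (or its reverse).

Minimum total distance: 88 m.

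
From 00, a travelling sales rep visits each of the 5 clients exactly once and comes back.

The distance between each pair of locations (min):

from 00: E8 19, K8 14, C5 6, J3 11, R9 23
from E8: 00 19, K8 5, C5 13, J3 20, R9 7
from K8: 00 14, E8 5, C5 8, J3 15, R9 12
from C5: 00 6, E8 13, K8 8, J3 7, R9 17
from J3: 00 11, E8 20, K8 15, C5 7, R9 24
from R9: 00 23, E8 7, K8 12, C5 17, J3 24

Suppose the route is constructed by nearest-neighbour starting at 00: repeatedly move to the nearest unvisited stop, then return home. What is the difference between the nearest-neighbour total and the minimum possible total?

Excess over optimum: 2 min.

00: C5=6, J3=11, K8=14, E8=19, R9=23 ⇒ C5
C5: J3=7, K8=8, E8=13, R9=17 ⇒ J3
J3: K8=15, E8=20, R9=24 ⇒ K8
K8: E8=5, R9=12 ⇒ E8
E8: R9=7 ⇒ R9
NN route 00 → C5 → J3 → K8 → E8 → R9 → 00 costs 63.
Optimal: 00 → K8 → E8 → R9 → C5 → J3 → 00 costs 61 (by enumerating all 60 distinct tours).
Excess = 63 − 61 = 2.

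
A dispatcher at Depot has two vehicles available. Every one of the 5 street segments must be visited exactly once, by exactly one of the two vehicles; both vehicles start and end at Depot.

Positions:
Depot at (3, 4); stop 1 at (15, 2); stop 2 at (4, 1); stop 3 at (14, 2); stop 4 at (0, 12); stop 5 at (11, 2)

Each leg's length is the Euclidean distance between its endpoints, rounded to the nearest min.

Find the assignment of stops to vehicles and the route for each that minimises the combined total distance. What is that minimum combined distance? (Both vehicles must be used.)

Minimum combined distance: 44 min.

There are 2^4 − 1 = 15 ways to divide the 5 stops into two non-empty groups. For each, the best each vehicle can do is its own shortest tour through its group:
  {stop 1} + {stop 2, stop 3, stop 4, stop 5}: 24 + 39 = 63
  {stop 2} + {stop 1, stop 3, stop 4, stop 5}: 6 + 39 = 45
  {stop 1, stop 2} + {stop 3, stop 4, stop 5}: 26 + 37 = 63
  {stop 3} + {stop 1, stop 2, stop 4, stop 5}: 22 + 41 = 63
  {stop 1, stop 3} + {stop 2, stop 4, stop 5}: 24 + 34 = 58
  {stop 2, stop 3} + {stop 1, stop 4, stop 5}: 24 + 39 = 63
  … (15 splits in total)
  {stop 4} + {stop 1, stop 2, stop 3, stop 5}: 18 + 26 = 44  ← best
Best: vehicle 1 Depot → stop 4 → Depot = 18; vehicle 2 Depot → stop 1 → stop 3 → stop 5 → stop 2 → Depot = 26; combined 44.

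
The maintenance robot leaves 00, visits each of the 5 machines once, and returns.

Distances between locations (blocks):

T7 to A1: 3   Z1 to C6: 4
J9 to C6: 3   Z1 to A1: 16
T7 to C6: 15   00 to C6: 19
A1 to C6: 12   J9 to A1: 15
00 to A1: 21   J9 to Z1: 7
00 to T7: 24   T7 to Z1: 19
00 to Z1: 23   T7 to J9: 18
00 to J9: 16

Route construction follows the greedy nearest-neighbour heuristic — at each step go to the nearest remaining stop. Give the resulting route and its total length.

From 00: distances to unvisited — J9=16, C6=19, A1=21, Z1=23, T7=24. Nearest is J9 (16).
From J9: distances to unvisited — C6=3, Z1=7, A1=15, T7=18. Nearest is C6 (3).
From C6: distances to unvisited — Z1=4, A1=12, T7=15. Nearest is Z1 (4).
From Z1: distances to unvisited — A1=16, T7=19. Nearest is A1 (16).
From A1: distances to unvisited — T7=3. Nearest is T7 (3).
Return T7→00: 24.
Total = 16 + 3 + 4 + 16 + 3 + 24 = 66.

Total distance 66 blocks via the nearest-neighbour route 00 → J9 → C6 → Z1 → A1 → T7 → 00.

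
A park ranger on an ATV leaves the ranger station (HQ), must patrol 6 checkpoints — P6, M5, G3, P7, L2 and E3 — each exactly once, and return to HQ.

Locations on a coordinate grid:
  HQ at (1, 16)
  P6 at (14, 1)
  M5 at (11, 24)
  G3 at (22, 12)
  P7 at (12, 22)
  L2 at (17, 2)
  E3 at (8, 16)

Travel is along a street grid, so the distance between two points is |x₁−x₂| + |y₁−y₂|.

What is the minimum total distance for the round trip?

88 — the shortest possible round trip.

With 6 stops there are 6!/2 = 360 distinct round trips (a route and its reverse cost the same).
HQ → P6 → M5 → G3 → P7 → L2 → E3 → HQ: 28+26+23+20+25+23+7 = 152
HQ → P6 → M5 → G3 → P7 → E3 → L2 → HQ: 28+26+23+20+10+23+30 = 160
HQ → P6 → M5 → G3 → L2 → P7 → E3 → HQ: 28+26+23+15+25+10+7 = 134
HQ → P6 → M5 → G3 → L2 → E3 → P7 → HQ: 28+26+23+15+23+10+17 = 142
HQ → P6 → M5 → G3 → E3 → P7 → L2 → HQ: 28+26+23+18+10+25+30 = 160
HQ → P6 → M5 → G3 → E3 → L2 → P7 → HQ: 28+26+23+18+23+25+17 = 160
HQ → P6 → M5 → P7 → G3 → L2 → E3 → HQ: 28+26+3+20+15+23+7 = 122
HQ → P6 → M5 → P7 → G3 → E3 → L2 → HQ: 28+26+3+20+18+23+30 = 148
… (352 more)
HQ → P6 → L2 → G3 → P7 → M5 → E3 → HQ: 28+4+15+20+3+11+7 = 88  ← best
The minimum is 88.
One optimal route: HQ → P6 → L2 → G3 → P7 → M5 → E3 → HQ (or its reverse).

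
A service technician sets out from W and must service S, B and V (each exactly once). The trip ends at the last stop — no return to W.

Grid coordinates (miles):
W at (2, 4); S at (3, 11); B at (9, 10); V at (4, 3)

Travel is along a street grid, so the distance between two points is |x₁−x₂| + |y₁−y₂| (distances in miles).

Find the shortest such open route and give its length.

There are 3! = 6 possible orderings.
W→S→B→V: 8+7+12 = 27
W→S→V→B: 8+9+12 = 29
W→B→S→V: 13+7+9 = 29
W→B→V→S: 13+12+9 = 34
W→V→S→B: 3+9+7 = 19
W→V→B→S: 3+12+7 = 22
The minimum is 19.
One shortest path: W → V → S → B.

19 miles — the minimum one-way total.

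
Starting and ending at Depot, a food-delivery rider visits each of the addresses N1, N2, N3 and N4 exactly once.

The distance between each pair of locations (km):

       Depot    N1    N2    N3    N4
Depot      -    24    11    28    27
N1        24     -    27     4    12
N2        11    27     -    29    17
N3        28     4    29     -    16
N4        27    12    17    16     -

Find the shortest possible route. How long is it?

There are 12 distinct closed tours to check (reversals are equivalent).
Depot-N1-N2-N3-N4-Depot: 24+27+29+16+27 = 123
Depot-N1-N2-N4-N3-Depot: 24+27+17+16+28 = 112
Depot-N1-N3-N2-N4-Depot: 24+4+29+17+27 = 101
Depot-N1-N3-N4-N2-Depot: 24+4+16+17+11 = 72
Depot-N1-N4-N2-N3-Depot: 24+12+17+29+28 = 110
Depot-N1-N4-N3-N2-Depot: 24+12+16+29+11 = 92
Depot-N2-N1-N3-N4-Depot: 11+27+4+16+27 = 85
Depot-N2-N1-N4-N3-Depot: 11+27+12+16+28 = 94
Depot-N2-N3-N1-N4-Depot: 11+29+4+12+27 = 83
Depot-N2-N4-N1-N3-Depot: 11+17+12+4+28 = 72
Depot-N3-N1-N2-N4-Depot: 28+4+27+17+27 = 103
Depot-N3-N2-N1-N4-Depot: 28+29+27+12+27 = 123
The minimum is 72.
One optimal route: Depot → N1 → N3 → N4 → N2 → Depot (or its reverse).

Minimum total distance: 72 km.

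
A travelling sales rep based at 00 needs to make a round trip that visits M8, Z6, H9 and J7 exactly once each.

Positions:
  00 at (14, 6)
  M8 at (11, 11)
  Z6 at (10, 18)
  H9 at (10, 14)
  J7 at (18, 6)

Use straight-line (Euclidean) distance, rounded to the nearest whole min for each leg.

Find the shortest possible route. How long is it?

31 min — the shortest possible round trip.

There are 12 distinct closed tours to check (reversals are equivalent).
00-M8-Z6-H9-J7-00: 6+7+4+11+4 = 32
00-M8-Z6-J7-H9-00: 6+7+14+11+9 = 47
00-M8-H9-Z6-J7-00: 6+3+4+14+4 = 31
00-M8-H9-J7-Z6-00: 6+3+11+14+13 = 47
00-M8-J7-Z6-H9-00: 6+9+14+4+9 = 42
00-M8-J7-H9-Z6-00: 6+9+11+4+13 = 43
00-Z6-M8-H9-J7-00: 13+7+3+11+4 = 38
00-Z6-M8-J7-H9-00: 13+7+9+11+9 = 49
00-Z6-H9-M8-J7-00: 13+4+3+9+4 = 33
00-Z6-J7-M8-H9-00: 13+14+9+3+9 = 48
00-H9-M8-Z6-J7-00: 9+3+7+14+4 = 37
00-H9-Z6-M8-J7-00: 9+4+7+9+4 = 33
The minimum is 31.
One optimal route: 00 → M8 → H9 → Z6 → J7 → 00 (or its reverse).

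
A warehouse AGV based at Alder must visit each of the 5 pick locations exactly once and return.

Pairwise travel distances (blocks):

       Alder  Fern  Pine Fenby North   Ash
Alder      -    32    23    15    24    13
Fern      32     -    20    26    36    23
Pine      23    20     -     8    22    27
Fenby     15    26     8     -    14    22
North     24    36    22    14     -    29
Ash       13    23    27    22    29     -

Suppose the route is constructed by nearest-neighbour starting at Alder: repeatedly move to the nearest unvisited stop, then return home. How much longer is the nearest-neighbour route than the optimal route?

21 blocks longer than the optimal tour.

From Alder: Ash=13, Fenby=15, Pine=23, North=24, Fern=32 → choose Ash (13).
From Ash: Fenby=22, Fern=23, Pine=27, North=29 → choose Fenby (22).
From Fenby: Pine=8, North=14, Fern=26 → choose Pine (8).
From Pine: Fern=20, North=22 → choose Fern (20).
From Fern: North=36 → choose North (36).
NN route Alder → Ash → Fenby → Pine → Fern → North → Alder costs 123.
Optimal: Alder → North → Fenby → Pine → Fern → Ash → Alder costs 102 (by enumerating all 60 distinct tours).
Excess = 123 − 102 = 21.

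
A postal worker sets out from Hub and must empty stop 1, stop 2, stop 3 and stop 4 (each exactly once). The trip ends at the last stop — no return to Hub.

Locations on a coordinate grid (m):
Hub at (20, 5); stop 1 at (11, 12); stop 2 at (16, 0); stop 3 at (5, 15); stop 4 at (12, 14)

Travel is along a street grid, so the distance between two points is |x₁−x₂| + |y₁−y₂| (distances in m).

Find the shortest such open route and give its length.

There are 4! = 24 possible orderings.
Hub→stop 1→stop 2→stop 3→stop 4: 16+17+26+8 = 67
Hub→stop 1→stop 2→stop 4→stop 3: 16+17+18+8 = 59
Hub→stop 1→stop 3→stop 2→stop 4: 16+9+26+18 = 69
Hub→stop 1→stop 3→stop 4→stop 2: 16+9+8+18 = 51
Hub→stop 1→stop 4→stop 2→stop 3: 16+3+18+26 = 63
Hub→stop 1→stop 4→stop 3→stop 2: 16+3+8+26 = 53
Hub→stop 2→stop 1→stop 3→stop 4: 9+17+9+8 = 43
Hub→stop 2→stop 1→stop 4→stop 3: 9+17+3+8 = 37
Hub→stop 2→stop 3→stop 1→stop 4: 9+26+9+3 = 47
Hub→stop 2→stop 3→stop 4→stop 1: 9+26+8+3 = 46
Hub→stop 2→stop 4→stop 1→stop 3: 9+18+3+9 = 39
Hub→stop 2→stop 4→stop 3→stop 1: 9+18+8+9 = 44
Hub→stop 3→stop 1→stop 2→stop 4: 25+9+17+18 = 69
Hub→stop 3→stop 1→stop 4→stop 2: 25+9+3+18 = 55
… (10 more)
The minimum is 37.
One shortest path: Hub → stop 2 → stop 1 → stop 4 → stop 3.

37 m — the minimum one-way total.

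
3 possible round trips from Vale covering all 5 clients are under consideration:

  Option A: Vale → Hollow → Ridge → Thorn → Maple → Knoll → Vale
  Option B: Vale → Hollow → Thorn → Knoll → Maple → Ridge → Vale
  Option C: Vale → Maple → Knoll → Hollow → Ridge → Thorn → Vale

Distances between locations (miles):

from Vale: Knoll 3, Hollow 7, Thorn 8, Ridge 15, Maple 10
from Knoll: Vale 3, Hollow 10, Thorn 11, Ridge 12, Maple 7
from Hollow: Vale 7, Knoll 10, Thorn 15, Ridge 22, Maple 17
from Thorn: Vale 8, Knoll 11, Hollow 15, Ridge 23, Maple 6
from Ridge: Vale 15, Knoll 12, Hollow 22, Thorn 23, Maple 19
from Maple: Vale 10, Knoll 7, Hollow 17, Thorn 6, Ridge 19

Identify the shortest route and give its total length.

68 miles — Option A is the shortest.

Option A: 7 + 22 + 23 + 6 + 7 + 3 = 68
Option B: 7 + 15 + 11 + 7 + 19 + 15 = 74
Option C: 10 + 7 + 10 + 22 + 23 + 8 = 80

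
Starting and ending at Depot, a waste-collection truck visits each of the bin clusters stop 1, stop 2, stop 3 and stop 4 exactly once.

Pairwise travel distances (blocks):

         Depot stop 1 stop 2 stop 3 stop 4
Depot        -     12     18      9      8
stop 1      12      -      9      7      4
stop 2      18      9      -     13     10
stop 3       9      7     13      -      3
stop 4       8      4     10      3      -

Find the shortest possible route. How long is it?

Shortest round trip = 43 blocks.

With 4 stops there are 4!/2 = 12 distinct round trips (a route and its reverse cost the same).
Depot-stop 1-stop 2-stop 3-stop 4-Depot: 12+9+13+3+8 = 45
Depot-stop 1-stop 2-stop 4-stop 3-Depot: 12+9+10+3+9 = 43
Depot-stop 1-stop 3-stop 2-stop 4-Depot: 12+7+13+10+8 = 50
Depot-stop 1-stop 3-stop 4-stop 2-Depot: 12+7+3+10+18 = 50
Depot-stop 1-stop 4-stop 2-stop 3-Depot: 12+4+10+13+9 = 48
Depot-stop 1-stop 4-stop 3-stop 2-Depot: 12+4+3+13+18 = 50
Depot-stop 2-stop 1-stop 3-stop 4-Depot: 18+9+7+3+8 = 45
Depot-stop 2-stop 1-stop 4-stop 3-Depot: 18+9+4+3+9 = 43
Depot-stop 2-stop 3-stop 1-stop 4-Depot: 18+13+7+4+8 = 50
Depot-stop 2-stop 4-stop 1-stop 3-Depot: 18+10+4+7+9 = 48
Depot-stop 3-stop 1-stop 2-stop 4-Depot: 9+7+9+10+8 = 43
Depot-stop 3-stop 2-stop 1-stop 4-Depot: 9+13+9+4+8 = 43
The minimum is 43.
One optimal route: Depot → stop 1 → stop 2 → stop 4 → stop 3 → Depot (or its reverse).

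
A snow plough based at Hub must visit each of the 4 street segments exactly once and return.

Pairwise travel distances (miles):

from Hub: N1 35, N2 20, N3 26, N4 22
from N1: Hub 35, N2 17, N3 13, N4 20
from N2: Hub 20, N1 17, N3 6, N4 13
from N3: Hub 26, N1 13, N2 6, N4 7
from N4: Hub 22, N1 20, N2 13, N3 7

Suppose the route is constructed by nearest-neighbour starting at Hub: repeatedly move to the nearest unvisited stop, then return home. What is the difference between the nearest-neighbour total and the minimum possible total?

9 miles longer than the optimal tour.

Hub: N2=20, N4=22, N3=26, N1=35 ⇒ N2
N2: N3=6, N4=13, N1=17 ⇒ N3
N3: N4=7, N1=13 ⇒ N4
N4: N1=20 ⇒ N1
NN route Hub → N2 → N3 → N4 → N1 → Hub costs 88.
Optimal: Hub → N2 → N1 → N3 → N4 → Hub costs 79 (by enumerating all 12 distinct tours).
Excess = 88 − 79 = 9.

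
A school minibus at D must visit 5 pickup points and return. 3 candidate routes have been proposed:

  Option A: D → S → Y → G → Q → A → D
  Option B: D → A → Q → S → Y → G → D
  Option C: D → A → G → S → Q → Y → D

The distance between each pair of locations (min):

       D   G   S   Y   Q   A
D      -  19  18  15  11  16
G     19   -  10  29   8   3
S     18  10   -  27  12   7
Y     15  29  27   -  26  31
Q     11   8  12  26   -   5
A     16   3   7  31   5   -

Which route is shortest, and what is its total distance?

Option A: 18 + 27 + 29 + 8 + 5 + 16 = 103
Option B: 16 + 5 + 12 + 27 + 29 + 19 = 108
Option C: 16 + 3 + 10 + 12 + 26 + 15 = 82

Shortest is Option C, total 82 min.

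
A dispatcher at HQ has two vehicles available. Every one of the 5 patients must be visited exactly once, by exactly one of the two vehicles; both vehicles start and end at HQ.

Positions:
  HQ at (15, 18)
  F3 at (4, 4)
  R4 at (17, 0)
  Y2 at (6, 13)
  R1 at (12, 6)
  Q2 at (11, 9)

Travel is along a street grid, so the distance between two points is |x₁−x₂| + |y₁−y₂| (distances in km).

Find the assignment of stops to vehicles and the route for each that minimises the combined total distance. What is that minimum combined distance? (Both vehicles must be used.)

Check every non-empty split of the stops between the two vehicles; for each half take its own optimal tour:
  {F3} + {R4, Y2, R1, Q2}: 50 + 58 = 108
  {R4} + {F3, Y2, R1, Q2}: 40 + 52 = 92
  {F3, R4} + {Y2, R1, Q2}: 62 + 42 = 104
  {Y2} + {F3, R4, R1, Q2}: 28 + 64 = 92
  {F3, Y2} + {R4, R1, Q2}: 50 + 48 = 98
  {R4, Y2} + {F3, R1, Q2}: 58 + 50 = 108
  … (15 splits in total)
Best: vehicle 1 HQ → R4 → HQ = 40; vehicle 2 HQ → Y2 → F3 → R1 → Q2 → HQ = 52; combined 92.

92 km — the smallest possible combined total.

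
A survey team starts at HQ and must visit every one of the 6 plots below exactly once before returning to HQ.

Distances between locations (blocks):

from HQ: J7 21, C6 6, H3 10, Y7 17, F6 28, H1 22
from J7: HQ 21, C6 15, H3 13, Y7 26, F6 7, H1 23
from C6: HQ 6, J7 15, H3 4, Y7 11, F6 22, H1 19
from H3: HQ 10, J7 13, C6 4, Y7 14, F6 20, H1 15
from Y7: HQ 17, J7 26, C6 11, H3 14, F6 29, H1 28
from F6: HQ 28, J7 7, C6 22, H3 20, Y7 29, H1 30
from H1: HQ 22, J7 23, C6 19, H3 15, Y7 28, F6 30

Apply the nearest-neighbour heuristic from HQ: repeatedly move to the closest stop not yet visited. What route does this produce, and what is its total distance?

From HQ: distances to unvisited — C6=6, H3=10, Y7=17, J7=21, H1=22, F6=28. Nearest is C6 (6).
From C6: distances to unvisited — H3=4, Y7=11, J7=15, H1=19, F6=22. Nearest is H3 (4).
From H3: distances to unvisited — J7=13, Y7=14, H1=15, F6=20. Nearest is J7 (13).
From J7: distances to unvisited — F6=7, H1=23, Y7=26. Nearest is F6 (7).
From F6: distances to unvisited — Y7=29, H1=30. Nearest is Y7 (29).
From Y7: distances to unvisited — H1=28. Nearest is H1 (28).
Return H1→HQ: 22.
Total = 6 + 4 + 13 + 7 + 29 + 28 + 22 = 109.

109 blocks along HQ → C6 → H3 → J7 → F6 → Y7 → H1 → HQ.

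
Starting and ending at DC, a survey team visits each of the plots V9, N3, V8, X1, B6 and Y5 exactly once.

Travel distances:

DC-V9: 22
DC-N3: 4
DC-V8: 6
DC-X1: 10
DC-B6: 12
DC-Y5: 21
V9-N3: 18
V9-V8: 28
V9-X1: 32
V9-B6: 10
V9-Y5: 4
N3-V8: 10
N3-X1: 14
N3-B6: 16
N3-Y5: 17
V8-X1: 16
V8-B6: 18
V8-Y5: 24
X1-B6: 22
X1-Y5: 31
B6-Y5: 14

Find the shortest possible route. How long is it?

DC - V9 - N3 - V8 - X1 - B6 - Y5 - DC: 22+18+10+16+22+14+21 = 123
DC - V9 - N3 - V8 - X1 - Y5 - B6 - DC: 22+18+10+16+31+14+12 = 123
DC - V9 - N3 - V8 - B6 - X1 - Y5 - DC: 22+18+10+18+22+31+21 = 142
DC - V9 - N3 - V8 - B6 - Y5 - X1 - DC: 22+18+10+18+14+31+10 = 123
DC - V9 - N3 - V8 - Y5 - X1 - B6 - DC: 22+18+10+24+31+22+12 = 139
DC - V9 - N3 - V8 - Y5 - B6 - X1 - DC: 22+18+10+24+14+22+10 = 120
DC - V9 - N3 - X1 - V8 - B6 - Y5 - DC: 22+18+14+16+18+14+21 = 123
DC - V9 - N3 - X1 - V8 - Y5 - B6 - DC: 22+18+14+16+24+14+12 = 120
… (352 more)
DC - N3 - Y5 - V9 - B6 - V8 - X1 - DC: 4+17+4+10+18+16+10 = 79  ← best
The minimum is 79.
One optimal route: DC → N3 → Y5 → V9 → B6 → V8 → X1 → DC (or its reverse).

Minimum total distance: 79.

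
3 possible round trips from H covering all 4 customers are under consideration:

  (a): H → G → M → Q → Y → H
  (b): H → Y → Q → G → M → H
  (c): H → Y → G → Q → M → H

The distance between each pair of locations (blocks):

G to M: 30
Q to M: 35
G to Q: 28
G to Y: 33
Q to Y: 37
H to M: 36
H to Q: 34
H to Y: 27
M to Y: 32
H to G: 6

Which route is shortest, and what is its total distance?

(a): 6 + 30 + 35 + 37 + 27 = 135
(b): 27 + 37 + 28 + 30 + 36 = 158
(c): 27 + 33 + 28 + 35 + 36 = 159

135 blocks — (a) is the shortest.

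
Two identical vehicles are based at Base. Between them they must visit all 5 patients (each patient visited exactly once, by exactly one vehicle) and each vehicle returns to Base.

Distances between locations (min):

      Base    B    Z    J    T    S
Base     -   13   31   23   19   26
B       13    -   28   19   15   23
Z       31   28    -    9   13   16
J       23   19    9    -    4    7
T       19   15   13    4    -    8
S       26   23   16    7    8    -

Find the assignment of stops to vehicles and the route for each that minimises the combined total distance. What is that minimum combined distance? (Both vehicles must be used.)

Check every non-empty split of the stops between the two vehicles; for each half take its own optimal tour:
  {B} + {Z, J, T, S}: 26 + 74 = 100
  {Z} + {B, J, T, S}: 62 + 65 = 127
  {B, Z} + {J, T, S}: 72 + 56 = 128
  {J} + {B, Z, T, S}: 46 + 83 = 129
  {B, J} + {Z, T, S}: 55 + 74 = 129
  {Z, J} + {B, T, S}: 63 + 62 = 125
  … (15 splits in total)
Best: vehicle 1 Base → B → Base = 26; vehicle 2 Base → Z → J → S → T → Base = 74; combined 100.

100 min — the smallest possible combined total.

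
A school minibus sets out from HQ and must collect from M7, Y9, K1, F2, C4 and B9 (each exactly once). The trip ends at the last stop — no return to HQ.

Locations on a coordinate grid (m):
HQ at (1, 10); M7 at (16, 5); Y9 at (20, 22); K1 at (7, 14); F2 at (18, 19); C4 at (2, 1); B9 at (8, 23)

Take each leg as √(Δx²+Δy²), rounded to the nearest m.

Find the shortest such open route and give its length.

There are 6! = 720 possible orderings.
HQ → M7 → Y9 → K1 → F2 → C4 → B9: 16+17+15+12+24+23 = 107
HQ → M7 → Y9 → K1 → F2 → B9 → C4: 16+17+15+12+11+23 = 94
HQ → M7 → Y9 → K1 → C4 → F2 → B9: 16+17+15+14+24+11 = 97
HQ → M7 → Y9 → K1 → C4 → B9 → F2: 16+17+15+14+23+11 = 96
HQ → M7 → Y9 → K1 → B9 → F2 → C4: 16+17+15+9+11+24 = 92
HQ → M7 → Y9 → K1 → B9 → C4 → F2: 16+17+15+9+23+24 = 104
HQ → M7 → Y9 → F2 → K1 → C4 → B9: 16+17+4+12+14+23 = 86
HQ → M7 → Y9 → F2 → K1 → B9 → C4: 16+17+4+12+9+23 = 81
… (712 more)
HQ → K1 → B9 → Y9 → F2 → M7 → C4: 7+9+12+4+14+15 = 61  ← best
The minimum is 61.
One shortest path: HQ → K1 → B9 → Y9 → F2 → M7 → C4.

Shortest open route: 61 m.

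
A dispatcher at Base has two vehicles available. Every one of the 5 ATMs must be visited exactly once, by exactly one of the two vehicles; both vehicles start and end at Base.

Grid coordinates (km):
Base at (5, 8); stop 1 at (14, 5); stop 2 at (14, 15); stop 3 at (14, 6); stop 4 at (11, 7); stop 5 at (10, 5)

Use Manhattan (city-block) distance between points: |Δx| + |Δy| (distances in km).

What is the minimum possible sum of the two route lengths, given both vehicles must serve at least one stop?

Check every non-empty split of the stops between the two vehicles; for each half take its own optimal tour:
  {stop 1} + {stop 2, stop 3, stop 4, stop 5}: 24 + 40 = 64
  {stop 2} + {stop 1, stop 3, stop 4, stop 5}: 32 + 24 = 56
  {stop 1, stop 2} + {stop 3, stop 4, stop 5}: 38 + 24 = 62
  {stop 3} + {stop 1, stop 2, stop 4, stop 5}: 22 + 40 = 62
  {stop 1, stop 3} + {stop 2, stop 4, stop 5}: 24 + 38 = 62
  {stop 2, stop 3} + {stop 1, stop 4, stop 5}: 36 + 24 = 60
  … (15 splits in total)
  {stop 4} + {stop 1, stop 2, stop 3, stop 5}: 14 + 38 = 52  ← best
Best: vehicle 1 Base → stop 4 → Base = 14; vehicle 2 Base → stop 2 → stop 3 → stop 1 → stop 5 → Base = 38; combined 52.

52 km — the smallest possible combined total.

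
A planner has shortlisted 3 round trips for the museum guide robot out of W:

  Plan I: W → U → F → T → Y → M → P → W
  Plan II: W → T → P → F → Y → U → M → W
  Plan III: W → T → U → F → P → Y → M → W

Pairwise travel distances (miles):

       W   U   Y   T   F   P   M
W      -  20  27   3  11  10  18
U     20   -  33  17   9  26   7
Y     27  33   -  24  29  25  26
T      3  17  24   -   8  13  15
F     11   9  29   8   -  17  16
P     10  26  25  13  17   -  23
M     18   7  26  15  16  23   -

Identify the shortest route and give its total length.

Shortest is Plan III, total 115 miles.

Plan I: 20 + 9 + 8 + 24 + 26 + 23 + 10 = 120
Plan II: 3 + 13 + 17 + 29 + 33 + 7 + 18 = 120
Plan III: 3 + 17 + 9 + 17 + 25 + 26 + 18 = 115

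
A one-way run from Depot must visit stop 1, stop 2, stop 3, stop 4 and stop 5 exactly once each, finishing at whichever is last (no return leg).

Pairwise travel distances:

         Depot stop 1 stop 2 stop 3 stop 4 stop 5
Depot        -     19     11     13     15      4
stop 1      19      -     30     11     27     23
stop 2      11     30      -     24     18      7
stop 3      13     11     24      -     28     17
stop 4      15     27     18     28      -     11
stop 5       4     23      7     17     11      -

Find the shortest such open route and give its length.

Minimum one-way distance = 67.

There are 5! = 120 possible orderings.
Depot → stop 1 → stop 2 → stop 3 → stop 4 → stop 5: 19+30+24+28+11 = 112
Depot → stop 1 → stop 2 → stop 3 → stop 5 → stop 4: 19+30+24+17+11 = 101
Depot → stop 1 → stop 2 → stop 4 → stop 3 → stop 5: 19+30+18+28+17 = 112
Depot → stop 1 → stop 2 → stop 4 → stop 5 → stop 3: 19+30+18+11+17 = 95
Depot → stop 1 → stop 2 → stop 5 → stop 3 → stop 4: 19+30+7+17+28 = 101
Depot → stop 1 → stop 2 → stop 5 → stop 4 → stop 3: 19+30+7+11+28 = 95
Depot → stop 1 → stop 3 → stop 2 → stop 4 → stop 5: 19+11+24+18+11 = 83
Depot → stop 1 → stop 3 → stop 2 → stop 5 → stop 4: 19+11+24+7+11 = 72
Depot → stop 1 → stop 3 → stop 4 → stop 2 → stop 5: 19+11+28+18+7 = 83
Depot → stop 1 → stop 3 → stop 4 → stop 5 → stop 2: 19+11+28+11+7 = 76
Depot → stop 1 → stop 3 → stop 5 → stop 2 → stop 4: 19+11+17+7+18 = 72
Depot → stop 1 → stop 3 → stop 5 → stop 4 → stop 2: 19+11+17+11+18 = 76
Depot → stop 1 → stop 4 → stop 2 → stop 3 → stop 5: 19+27+18+24+17 = 105
Depot → stop 1 → stop 4 → stop 2 → stop 5 → stop 3: 19+27+18+7+17 = 88
… (106 more)
Depot → stop 2 → stop 5 → stop 4 → stop 1 → stop 3: 11+7+11+27+11 = 67  ← best
The minimum is 67.
One shortest path: Depot → stop 2 → stop 5 → stop 4 → stop 1 → stop 3.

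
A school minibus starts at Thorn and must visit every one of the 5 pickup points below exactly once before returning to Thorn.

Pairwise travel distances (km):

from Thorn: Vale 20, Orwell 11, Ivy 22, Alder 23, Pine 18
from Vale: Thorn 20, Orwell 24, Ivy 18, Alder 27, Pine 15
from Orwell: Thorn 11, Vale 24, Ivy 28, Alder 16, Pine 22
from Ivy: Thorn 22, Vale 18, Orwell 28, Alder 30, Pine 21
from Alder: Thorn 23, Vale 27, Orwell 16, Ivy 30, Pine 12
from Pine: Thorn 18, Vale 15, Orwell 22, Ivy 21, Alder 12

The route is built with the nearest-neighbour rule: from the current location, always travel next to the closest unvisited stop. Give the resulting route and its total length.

Nearest-neighbour total = 94 km; route Thorn → Orwell → Alder → Pine → Vale → Ivy → Thorn.

Thorn → [Orwell:11 / Pine:18 / Vale:20 / Ivy:22 / Alder:23] → Orwell (11)
Orwell → [Alder:16 / Pine:22 / Vale:24 / Ivy:28] → Alder (16)
Alder → [Pine:12 / Vale:27 / Ivy:30] → Pine (12)
Pine → [Vale:15 / Ivy:21] → Vale (15)
Vale → [Ivy:18] → Ivy (18)
Return Ivy→Thorn: 22.
Total = 11 + 16 + 12 + 15 + 18 + 22 = 94.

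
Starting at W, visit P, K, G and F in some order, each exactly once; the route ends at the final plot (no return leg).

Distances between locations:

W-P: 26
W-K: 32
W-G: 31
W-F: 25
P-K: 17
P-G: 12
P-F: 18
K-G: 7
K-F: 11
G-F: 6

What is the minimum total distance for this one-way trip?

There are 4! = 24 possible orderings.
W→P→K→G→F: 26+17+7+6 = 56
W→P→K→F→G: 26+17+11+6 = 60
W→P→G→K→F: 26+12+7+11 = 56
W→P→G→F→K: 26+12+6+11 = 55
W→P→F→K→G: 26+18+11+7 = 62
W→P→F→G→K: 26+18+6+7 = 57
W→K→P→G→F: 32+17+12+6 = 67
W→K→P→F→G: 32+17+18+6 = 73
W→K→G→P→F: 32+7+12+18 = 69
W→K→G→F→P: 32+7+6+18 = 63
W→K→F→P→G: 32+11+18+12 = 73
W→K→F→G→P: 32+11+6+12 = 61
W→G→P→K→F: 31+12+17+11 = 71
W→G→P→F→K: 31+12+18+11 = 72
… (10 more)
The minimum is 55.
One shortest path: W → P → G → F → K.

Shortest open route: 55.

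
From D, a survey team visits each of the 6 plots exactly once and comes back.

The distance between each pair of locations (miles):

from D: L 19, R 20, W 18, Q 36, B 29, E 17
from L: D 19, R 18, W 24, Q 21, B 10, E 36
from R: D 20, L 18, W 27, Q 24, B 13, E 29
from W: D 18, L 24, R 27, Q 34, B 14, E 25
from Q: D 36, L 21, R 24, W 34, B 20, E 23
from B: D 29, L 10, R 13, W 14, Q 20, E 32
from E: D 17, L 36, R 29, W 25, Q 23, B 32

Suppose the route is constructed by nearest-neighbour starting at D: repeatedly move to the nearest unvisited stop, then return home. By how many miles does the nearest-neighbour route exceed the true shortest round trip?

9 miles longer than the optimal tour.

From D: E=17, W=18, L=19, R=20, B=29, Q=36 → choose E (17).
From E: Q=23, W=25, R=29, B=32, L=36 → choose Q (23).
From Q: B=20, L=21, R=24, W=34 → choose B (20).
From B: L=10, R=13, W=14 → choose L (10).
From L: R=18, W=24 → choose R (18).
From R: W=27 → choose W (27).
NN route D → E → Q → B → L → R → W → D costs 133.
Optimal: D → W → B → L → R → Q → E → D costs 124 (by enumerating all 360 distinct tours).
Excess = 133 − 124 = 9.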